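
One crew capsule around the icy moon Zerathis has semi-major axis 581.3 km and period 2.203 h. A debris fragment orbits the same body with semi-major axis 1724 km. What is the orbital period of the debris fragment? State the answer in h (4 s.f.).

T₂ ≈ 11.25 h

Kepler's third law: T² ∝ a³, so T₂ = T₁ (a₂/a₁)^(3/2).
a₂/a₁ = 2.966, (a₂/a₁)^(3/2) = 5.107.
T₂ = 2.203 × 5.107 = 11.25 h.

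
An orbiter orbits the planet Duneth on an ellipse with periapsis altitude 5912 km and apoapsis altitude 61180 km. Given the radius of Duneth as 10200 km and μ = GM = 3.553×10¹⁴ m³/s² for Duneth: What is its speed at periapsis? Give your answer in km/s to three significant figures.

v ≈ 6.00 km/s

r_p = 10200 + 5912 = 16112 km = 1.6112×10⁷ m.
r_a = 10200 + 61180 = 71380 km = 7.1380×10⁷ m.
Semi-major axis a = (r_p + r_a)/2 = 43746 km = 4.375×10⁷ m.
Vis-viva: v² = μ(2/r − 1/a) = 3.553×10¹⁴ × (1.241×10⁻⁷ − 2.286×10⁻⁸) = 3.598×10⁷ m²/s².
v = 5998 m/s = 5.998 km/s.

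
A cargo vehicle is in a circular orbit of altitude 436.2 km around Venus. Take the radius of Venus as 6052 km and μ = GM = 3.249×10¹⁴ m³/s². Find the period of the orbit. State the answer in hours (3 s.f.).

r = 6052 + 436.2 = 6488.2 km = 6.4882×10⁶ m.
Kepler's third law: T = 2π√(r³/μ) = 2π√((6.488×10⁶)³ / 3.249×10¹⁴).
r³/μ = 8.407×10⁵ s², so T = 2π × 9.169×10² = 5.761×10³ s.
Converting: 5.761×10³ s ÷ 3600 = 1.600 hours.

T ≈ 1.60 hours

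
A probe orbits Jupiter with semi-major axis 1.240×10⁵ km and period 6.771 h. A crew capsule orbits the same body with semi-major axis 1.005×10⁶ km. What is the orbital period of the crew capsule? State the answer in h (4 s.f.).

T₂ ≈ 156.2 h

Kepler's third law: T² ∝ a³, so T₂ = T₁ (a₂/a₁)^(3/2).
a₂/a₁ = 8.105, (a₂/a₁)^(3/2) = 23.07.
T₂ = 6.771 × 23.07 = 156.2 h.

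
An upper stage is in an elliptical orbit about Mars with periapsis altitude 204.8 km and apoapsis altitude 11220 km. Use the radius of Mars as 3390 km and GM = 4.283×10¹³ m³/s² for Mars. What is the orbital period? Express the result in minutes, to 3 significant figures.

r_p = 3390 + 204.8 = 3594.8 km = 3.5948×10⁶ m.
r_a = 3390 + 11220 = 14610 km = 1.4610×10⁷ m.
Semi-major axis a = (r_p + r_a)/2 = (3594.8 + 14610)/2 = 9102.4 km = 9.102×10⁶ m.
By Kepler's third law T = 2π√(a³/μ) = 2π × 4.196×10³ = 2.637×10⁴ s.
= 439.4 minutes.

T ≈ 439 minutes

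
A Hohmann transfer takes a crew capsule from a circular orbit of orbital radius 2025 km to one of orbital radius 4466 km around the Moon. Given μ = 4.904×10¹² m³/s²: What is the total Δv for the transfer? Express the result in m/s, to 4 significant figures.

r₁ = 2025 km = 2.025×10⁶ m.
r₂ = 4466 km = 4.466×10⁶ m.
Transfer ellipse a_t = (r₁ + r₂)/2 = 3.246×10⁶ m.
At r₁: circular v_c1 = √(μ/r₁) = 1556 m/s; transfer-perilune v_p = √[μ(2/r₁ − 1/a_t)] = 1825 m/s.
Δv₁ = v_p − v_c1 = 269.3 m/s.
At r₂: circular v_c2 = √(μ/r₂) = 1048 m/s; transfer-apolune v_a = √[μ(2/r₂ − 1/a_t)] = 827.7 m/s.
Δv₂ = v_c2 − v_a = 220.2 m/s.
Total Δv = Δv₁ + Δv₂ = 489.5 m/s.

Δv_total ≈ 489.5 m/s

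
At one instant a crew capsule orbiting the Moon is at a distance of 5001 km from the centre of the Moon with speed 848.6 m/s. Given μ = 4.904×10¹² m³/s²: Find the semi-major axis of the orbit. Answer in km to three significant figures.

r = 5.001×10⁶ m.
Vis-viva rearranged: 1/a = 2/r − v²/μ = 3.999×10⁻⁷ − 1.468×10⁻⁷ = 2.531×10⁻⁷ m⁻¹.
a = 3.951×10⁶ m = 3951.4 km.

a ≈ 3950 km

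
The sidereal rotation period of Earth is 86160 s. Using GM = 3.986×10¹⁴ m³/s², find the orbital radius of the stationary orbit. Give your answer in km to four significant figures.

A synchronous orbit has period T, so by Kepler's third law a = (μT²/4π²)^(1/3).
μT²/4π² = 3.986×10¹⁴ × (8.616×10⁴)² / 39.48 = 7.495×10²² m³.
a = 4.216×10⁷ m = 42163 km.

r_sync ≈ 42160 km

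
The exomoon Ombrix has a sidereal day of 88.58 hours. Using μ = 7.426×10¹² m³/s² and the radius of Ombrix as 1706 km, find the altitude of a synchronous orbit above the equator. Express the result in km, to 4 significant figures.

T = 88.58 hours = 3.189×10⁵ s.
A synchronous orbit has period T, so by Kepler's third law a = (μT²/4π²)^(1/3).
μT²/4π² = 7.426×10¹² × (3.189×10⁵)² / 39.48 = 1.913×10²² m³.
a = 2.674×10⁷ m = 26744 km.
Altitude h = a − R = 26744 − 1706 = 25038 km.

h_sync ≈ 25040 km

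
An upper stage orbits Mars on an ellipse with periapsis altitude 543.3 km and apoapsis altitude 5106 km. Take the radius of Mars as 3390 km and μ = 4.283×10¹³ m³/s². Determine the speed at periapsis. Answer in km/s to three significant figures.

r_p = 3390 + 543.3 = 3933.3 km = 3.9333×10⁶ m.
r_a = 3390 + 5106 = 8496.0 km = 8.4960×10⁶ m.
Semi-major axis a = (r_p + r_a)/2 = 6214.6 km = 6.215×10⁶ m.
Vis-viva: v² = μ(2/r − 1/a) = 4.283×10¹³ × (5.085×10⁻⁷ − 1.609×10⁻⁷) = 1.489×10⁷ m²/s².
v = 3858 m/s = 3.858 km/s.

v ≈ 3.86 km/s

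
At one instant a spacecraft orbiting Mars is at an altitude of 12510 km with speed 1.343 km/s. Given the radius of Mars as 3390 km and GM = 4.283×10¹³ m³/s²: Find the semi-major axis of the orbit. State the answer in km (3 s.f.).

r = 3390 + 12510 = 15900 km = 1.590×10⁷ m.
Specific orbital energy ε = v²/2 − μ/r = (1343)²/2 − 4.283×10¹³/1.590×10⁷ = -1.792×10⁶ J/kg.
Since ε = −μ/(2a), a = −μ/(2ε) = 1.195×10⁷ m = 11951 km.

a ≈ 12000 km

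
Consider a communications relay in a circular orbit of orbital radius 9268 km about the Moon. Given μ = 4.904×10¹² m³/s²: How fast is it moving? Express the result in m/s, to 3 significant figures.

r = 9268 km = 9.268×10⁶ m.
For a circular orbit v = √(μ/r) = √(4.904×10¹² / 9.268×10⁶) = √(5.291×10⁵) = 727.4 m/s.

v ≈ 727 m/s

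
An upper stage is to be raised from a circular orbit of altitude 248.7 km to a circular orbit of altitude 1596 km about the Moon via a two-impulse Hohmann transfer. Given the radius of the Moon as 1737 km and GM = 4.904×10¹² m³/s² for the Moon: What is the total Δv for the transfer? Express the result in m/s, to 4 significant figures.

r₁ = 1737 + 248.7 = 1985.7 km = 1.9857×10⁶ m.
r₂ = 1737 + 1596 = 3333.0 km = 3.3330×10⁶ m.
Transfer ellipse a_t = (r₁ + r₂)/2 = 2.659×10⁶ m.
At r₁: circular v_c1 = √(μ/r₁) = 1572 m/s; transfer-perilune v_p = √[μ(2/r₁ − 1/a_t)] = 1759 m/s.
Δv₁ = v_p − v_c1 = 187.8 m/s.
At r₂: circular v_c2 = √(μ/r₂) = 1213 m/s; transfer-apolune v_a = √[μ(2/r₂ − 1/a_t)] = 1048 m/s.
Δv₂ = v_c2 − v_a = 164.8 m/s.
Total Δv = Δv₁ + Δv₂ = 352.7 m/s.

Δv_total ≈ 352.7 m/s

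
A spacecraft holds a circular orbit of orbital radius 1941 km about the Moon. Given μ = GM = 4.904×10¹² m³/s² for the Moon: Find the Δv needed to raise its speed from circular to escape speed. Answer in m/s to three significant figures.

Δv ≈ 658 m/s

r = 1941 km = 1.941×10⁶ m.
Circular speed v_c = √(μ/r) = 1590 m/s.
Escape speed v_esc = √(2μ/r) = √2 × v_c = 2248 m/s.
Δv = v_esc − v_c = 658.4 m/s.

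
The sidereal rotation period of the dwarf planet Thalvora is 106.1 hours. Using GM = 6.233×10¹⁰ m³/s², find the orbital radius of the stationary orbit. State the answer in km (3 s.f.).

T = 106.1 hours = 3.820×10⁵ s.
A synchronous orbit has period T, so by Kepler's third law a = (μT²/4π²)^(1/3).
μT²/4π² = 6.233×10¹⁰ × (3.820×10⁵)² / 39.48 = 2.303×10²⁰ m³.
a = 6.130×10⁶ m = 6130.0 km.

r_sync ≈ 6130 km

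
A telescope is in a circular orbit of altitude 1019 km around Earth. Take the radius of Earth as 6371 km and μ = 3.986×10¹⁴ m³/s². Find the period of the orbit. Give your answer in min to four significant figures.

T ≈ 105.4 min

r = 6371 + 1019 = 7390.0 km = 7.3900×10⁶ m.
Kepler's third law: T = 2π√(r³/μ) = 2π√((7.390×10⁶)³ / 3.986×10¹⁴).
r³/μ = 1.013×10⁶ s², so T = 2π × 1.006×10³ = 6.322×10³ s.
Converting: 6.322×10³ s ÷ 60.00 = 105.4 min.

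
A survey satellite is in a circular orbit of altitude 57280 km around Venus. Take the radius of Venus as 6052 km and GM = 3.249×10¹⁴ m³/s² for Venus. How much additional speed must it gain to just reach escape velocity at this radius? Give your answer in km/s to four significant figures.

r = 6052 + 57280 = 63332 km = 6.3332×10⁷ m.
Circular speed v_c = √(μ/r) = 2265 m/s.
Escape speed v_esc = √(2μ/r) = √2 × v_c = 3203 m/s.
Δv = v_esc − v_c = 938.2 m/s = 0.9382 km/s.

Δv ≈ 0.9382 km/s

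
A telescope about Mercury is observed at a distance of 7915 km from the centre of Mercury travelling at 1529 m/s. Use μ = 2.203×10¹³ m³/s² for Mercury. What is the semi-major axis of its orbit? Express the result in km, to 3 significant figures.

r = 7.915×10⁶ m.
Vis-viva rearranged: 1/a = 2/r − v²/μ = 2.527×10⁻⁷ − 1.061×10⁻⁷ = 1.466×10⁻⁷ m⁻¹.
a = 6.823×10⁶ m = 6823.0 km.

a ≈ 6820 km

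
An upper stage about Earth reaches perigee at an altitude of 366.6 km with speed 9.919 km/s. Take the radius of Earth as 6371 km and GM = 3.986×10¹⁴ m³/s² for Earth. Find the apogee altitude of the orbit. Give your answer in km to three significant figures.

r_p = 6371 + 366.6 = 6737.6 km = 6.738×10⁶ m.
Specific energy ε = v²/2 − μ/r = -9.967×10⁶ J/kg, so a = −μ/(2ε) = 2.000×10⁷ m.
The apsides satisfy r_p + r_a = 2a, so the apogee radius is 2a − r_p = 3.325×10⁷ m = 33253 km.
Apogee altitude = 33253 − 6371 = 26882 km.

apogee altitude ≈ 26900 km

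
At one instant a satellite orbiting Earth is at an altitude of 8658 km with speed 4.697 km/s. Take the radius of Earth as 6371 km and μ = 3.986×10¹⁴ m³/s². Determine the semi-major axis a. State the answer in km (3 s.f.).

r = 6371 + 8658 = 15029 km = 1.503×10⁷ m.
Vis-viva rearranged: 1/a = 2/r − v²/μ = 1.331×10⁻⁷ − 5.535×10⁻⁸ = 7.773×10⁻⁸ m⁻¹.
a = 1.287×10⁷ m = 12865 km.

a ≈ 12900 km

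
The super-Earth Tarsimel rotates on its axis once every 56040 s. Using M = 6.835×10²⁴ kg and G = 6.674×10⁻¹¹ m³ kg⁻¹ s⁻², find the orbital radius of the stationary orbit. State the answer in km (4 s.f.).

r_sync ≈ 33110 km

μ = GM = 6.674×10⁻¹¹ × 6.835×10²⁴ = 4.562×10¹⁴ m³/s².
A synchronous orbit has period T, so by Kepler's third law a = (μT²/4π²)^(1/3).
μT²/4π² = 4.562×10¹⁴ × (5.604×10⁴)² / 39.48 = 3.629×10²² m³.
a = 3.311×10⁷ m = 33107 km.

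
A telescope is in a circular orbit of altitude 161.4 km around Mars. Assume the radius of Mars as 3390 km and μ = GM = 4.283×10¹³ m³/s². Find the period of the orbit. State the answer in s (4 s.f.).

T ≈ 6425 s

r = 3390 + 161.4 = 3551.4 km = 3.5514×10⁶ m.
Kepler's third law: T = 2π√(r³/μ) = 2π√((3.551×10⁶)³ / 4.283×10¹³).
r³/μ = 1.046×10⁶ s², so T = 2π × 1.023×10³ = 6.425×10³ s.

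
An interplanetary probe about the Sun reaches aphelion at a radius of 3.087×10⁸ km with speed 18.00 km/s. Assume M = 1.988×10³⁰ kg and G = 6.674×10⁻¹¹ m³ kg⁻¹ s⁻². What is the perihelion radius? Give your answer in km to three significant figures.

μ = GM = 6.674×10⁻¹¹ × 1.988×10³⁰ = 1.327×10²⁰ m³/s².
r_a = 3.087×10¹¹ m.
Specific energy ε = v²/2 − μ/r = -2.678×10⁸ J/kg, so a = −μ/(2ε) = 2.477×10¹¹ m.
The apsides satisfy r_p + r_a = 2a, so the perihelion radius is 2a − r_a = 1.867×10¹¹ m = 1.8674×10⁸ km.

perihelion radius ≈ 1.87×10⁸ km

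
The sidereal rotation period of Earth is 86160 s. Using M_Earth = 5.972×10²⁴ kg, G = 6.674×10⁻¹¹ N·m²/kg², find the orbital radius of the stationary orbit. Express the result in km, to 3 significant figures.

r_sync ≈ 42200 km

μ = GM = 6.674×10⁻¹¹ × 5.972×10²⁴ = 3.986×10¹⁴ m³/s².
A synchronous orbit has period T, so by Kepler's third law a = (μT²/4π²)^(1/3).
μT²/4π² = 3.986×10¹⁴ × (8.616×10⁴)² / 39.48 = 7.495×10²² m³.
a = 4.216×10⁷ m = 42162 km.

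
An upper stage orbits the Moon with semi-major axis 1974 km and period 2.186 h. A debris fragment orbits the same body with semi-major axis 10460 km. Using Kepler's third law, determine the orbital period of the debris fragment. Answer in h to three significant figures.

T₂ ≈ 26.7 h

Kepler's third law: T² ∝ a³, so T₂ = T₁ (a₂/a₁)^(3/2).
a₂/a₁ = 5.299, (a₂/a₁)^(3/2) = 12.20.
T₂ = 2.186 × 12.20 = 26.66 h.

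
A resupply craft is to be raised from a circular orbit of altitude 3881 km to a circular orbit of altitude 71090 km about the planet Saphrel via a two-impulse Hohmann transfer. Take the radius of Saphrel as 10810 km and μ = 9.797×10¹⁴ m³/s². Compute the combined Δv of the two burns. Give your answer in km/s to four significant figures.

r₁ = 10810 + 3881 = 14691 km = 1.4691×10⁷ m.
r₂ = 10810 + 71090 = 81900 km = 8.1900×10⁷ m.
Transfer ellipse a_t = (r₁ + r₂)/2 = 4.830×10⁷ m.
At r₁: circular v_c1 = √(μ/r₁) = 8166 m/s; transfer-periapsis v_p = √[μ(2/r₁ − 1/a_t)] = 10630 m/s.
Δv₁ = v_p − v_c1 = 2468 m/s.
At r₂: circular v_c2 = √(μ/r₂) = 3459 m/s; transfer-apoapsis v_a = √[μ(2/r₂ − 1/a_t)] = 1908 m/s.
Δv₂ = v_c2 − v_a = 1551 m/s.
Total Δv = Δv₁ + Δv₂ = 4019 m/s = 4.019 km/s.

Δv_total ≈ 4.019 km/s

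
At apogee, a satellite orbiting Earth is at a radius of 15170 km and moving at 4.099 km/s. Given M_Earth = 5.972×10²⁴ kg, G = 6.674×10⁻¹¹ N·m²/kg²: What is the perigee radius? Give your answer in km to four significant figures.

μ = GM = 6.674×10⁻¹¹ × 5.972×10²⁴ = 3.986×10¹⁴ m³/s².
r_a = 1.517×10⁷ m.
Specific energy ε = v²/2 − μ/r = -1.787×10⁷ J/kg, so a = −μ/(2ε) = 1.115×10⁷ m.
The apsides satisfy r_p + r_a = 2a, so the perigee radius is 2a − r_a = 7.131×10⁶ m = 7130.5 km.

perigee radius ≈ 7131 km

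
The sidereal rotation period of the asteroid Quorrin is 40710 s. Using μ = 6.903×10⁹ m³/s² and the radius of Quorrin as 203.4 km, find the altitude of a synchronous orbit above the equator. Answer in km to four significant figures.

h_sync ≈ 458.3 km

A synchronous orbit has period T, so by Kepler's third law a = (μT²/4π²)^(1/3).
μT²/4π² = 6.903×10⁹ × (4.071×10⁴)² / 39.48 = 2.898×10¹⁷ m³.
a = 6.617×10⁵ m = 661.75 km.
Altitude h = a − R = 661.75 − 203.4 = 458.35 km.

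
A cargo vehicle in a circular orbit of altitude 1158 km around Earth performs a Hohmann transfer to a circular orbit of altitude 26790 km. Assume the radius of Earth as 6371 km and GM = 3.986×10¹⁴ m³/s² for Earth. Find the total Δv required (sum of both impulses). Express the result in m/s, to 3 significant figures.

r₁ = 6371 + 1158 = 7529.0 km = 7.5290×10⁶ m.
r₂ = 6371 + 26790 = 33161 km = 3.3161×10⁷ m.
Transfer ellipse a_t = (r₁ + r₂)/2 = 2.034×10⁷ m.
At r₁: circular v_c1 = √(μ/r₁) = 7276 m/s; transfer-perigee v_p = √[μ(2/r₁ − 1/a_t)] = 9289 m/s.
Δv₁ = v_p − v_c1 = 2013 m/s.
At r₂: circular v_c2 = √(μ/r₂) = 3467 m/s; transfer-apogee v_a = √[μ(2/r₂ − 1/a_t)] = 2109 m/s.
Δv₂ = v_c2 − v_a = 1358 m/s.
Total Δv = Δv₁ + Δv₂ = 3371 m/s.

Δv_total ≈ 3370 m/s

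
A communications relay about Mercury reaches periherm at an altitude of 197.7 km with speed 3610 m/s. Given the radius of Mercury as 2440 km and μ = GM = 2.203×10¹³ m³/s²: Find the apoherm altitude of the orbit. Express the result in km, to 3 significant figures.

apoherm altitude ≈ 6920 km

r_p = 2440 + 197.7 = 2637.7 km = 2.638×10⁶ m.
Specific energy ε = v²/2 − μ/r = -1.836×10⁶ J/kg, so a = −μ/(2ε) = 6.000×10⁶ m.
The apsides satisfy r_p + r_a = 2a, so the apoherm radius is 2a − r_p = 9.362×10⁶ m = 9361.7 km.
Apoherm altitude = 9361.7 − 2440 = 6921.7 km.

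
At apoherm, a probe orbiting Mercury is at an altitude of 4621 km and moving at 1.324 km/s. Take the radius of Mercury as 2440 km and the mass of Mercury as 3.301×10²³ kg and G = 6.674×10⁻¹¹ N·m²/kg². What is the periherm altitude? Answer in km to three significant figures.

periherm altitude ≈ 318 km

μ = GM = 6.674×10⁻¹¹ × 3.301×10²³ = 2.203×10¹³ m³/s².
r_a = 2440 + 4621 = 7061.0 km = 7.061×10⁶ m.
Specific energy ε = v²/2 − μ/r = -2.244×10⁶ J/kg, so a = −μ/(2ε) = 4.910×10⁶ m.
The apsides satisfy r_p + r_a = 2a, so the periherm radius is 2a − r_a = 2.758×10⁶ m = 2758.5 km.
Periherm altitude = 2758.5 − 2440 = 318.47 km.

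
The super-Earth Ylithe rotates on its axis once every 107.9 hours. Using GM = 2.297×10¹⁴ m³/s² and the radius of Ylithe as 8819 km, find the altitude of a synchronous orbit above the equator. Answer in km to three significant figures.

T = 107.9 hours = 3.884×10⁵ s.
A synchronous orbit has period T, so by Kepler's third law a = (μT²/4π²)^(1/3).
μT²/4π² = 2.297×10¹⁴ × (3.884×10⁵)² / 39.48 = 8.779×10²³ m³.
a = 9.575×10⁷ m = 95752 km.
Altitude h = a − R = 95752 − 8819 = 86933 km.

h_sync ≈ 86900 km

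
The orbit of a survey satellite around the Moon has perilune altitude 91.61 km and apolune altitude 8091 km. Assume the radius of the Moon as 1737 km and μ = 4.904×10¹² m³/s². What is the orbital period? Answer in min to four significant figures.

T ≈ 665.4 min

r_p = 1737 + 91.61 = 1828.6 km = 1.8286×10⁶ m.
r_a = 1737 + 8091 = 9828.0 km = 9.8280×10⁶ m.
Semi-major axis a = (r_p + r_a)/2 = (1828.6 + 9828.0)/2 = 5828.3 km = 5.828×10⁶ m.
By Kepler's third law T = 2π√(a³/μ) = 2π × 6.354×10³ = 3.992×10⁴ s.
= 665.4 min.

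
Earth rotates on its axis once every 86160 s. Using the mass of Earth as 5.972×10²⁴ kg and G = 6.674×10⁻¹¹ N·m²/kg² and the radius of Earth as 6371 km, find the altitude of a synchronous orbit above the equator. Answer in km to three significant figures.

μ = GM = 6.674×10⁻¹¹ × 5.972×10²⁴ = 3.986×10¹⁴ m³/s².
A synchronous orbit has period T, so by Kepler's third law a = (μT²/4π²)^(1/3).
μT²/4π² = 3.986×10¹⁴ × (8.616×10⁴)² / 39.48 = 7.495×10²² m³.
a = 4.216×10⁷ m = 42162 km.
Altitude h = a − R = 42162 − 6371 = 35791 km.

h_sync ≈ 35800 km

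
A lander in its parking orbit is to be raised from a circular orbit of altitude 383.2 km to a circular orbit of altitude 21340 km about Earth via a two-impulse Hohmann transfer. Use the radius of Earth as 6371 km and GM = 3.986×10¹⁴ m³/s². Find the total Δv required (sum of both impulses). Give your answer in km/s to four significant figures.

Δv_total ≈ 3.478 km/s

r₁ = 6371 + 383.2 = 6754.2 km = 6.7542×10⁶ m.
r₂ = 6371 + 21340 = 27711 km = 2.7711×10⁷ m.
Transfer ellipse a_t = (r₁ + r₂)/2 = 1.723×10⁷ m.
At r₁: circular v_c1 = √(μ/r₁) = 7682 m/s; transfer-perigee v_p = √[μ(2/r₁ − 1/a_t)] = 9742 m/s.
Δv₁ = v_p − v_c1 = 2060 m/s.
At r₂: circular v_c2 = √(μ/r₂) = 3793 m/s; transfer-apogee v_a = √[μ(2/r₂ − 1/a_t)] = 2374 m/s.
Δv₂ = v_c2 − v_a = 1418 m/s.
Total Δv = Δv₁ + Δv₂ = 3478 m/s = 3.478 km/s.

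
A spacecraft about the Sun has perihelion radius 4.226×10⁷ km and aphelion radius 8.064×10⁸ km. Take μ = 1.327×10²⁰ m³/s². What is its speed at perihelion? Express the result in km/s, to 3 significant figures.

v ≈ 77.2 km/s

Semi-major axis a = (r_p + r_a)/2 = 4.2433×10⁸ km = 4.243×10¹¹ m.
Vis-viva: v² = μ(2/r − 1/a) = 1.327×10²⁰ × (4.733×10⁻¹¹ − 2.357×10⁻¹²) = 5.967×10⁹ m²/s².
v = 77250 m/s = 77.25 km/s.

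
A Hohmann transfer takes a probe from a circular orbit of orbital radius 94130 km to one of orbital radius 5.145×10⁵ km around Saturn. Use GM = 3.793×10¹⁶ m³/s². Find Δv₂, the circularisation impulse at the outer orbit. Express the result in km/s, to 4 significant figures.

r₁ = 94130 km = 9.413×10⁷ m.
r₂ = 5.145×10⁵ km = 5.145×10⁸ m.
Transfer ellipse a_t = (r₁ + r₂)/2 = 3.043×10⁸ m.
At r₁: circular v_c1 = √(μ/r₁) = 20070 m/s; transfer-perikrone v_p = √[μ(2/r₁ − 1/a_t)] = 26100 m/s.
At r₂: circular v_c2 = √(μ/r₂) = 8586 m/s; transfer-apokrone v_a = √[μ(2/r₂ − 1/a_t)] = 4775 m/s.
Δv₂ = v_c2 − v_a = 3811 m/s.
= 3.811 km/s.

Δv ≈ 3.811 km/s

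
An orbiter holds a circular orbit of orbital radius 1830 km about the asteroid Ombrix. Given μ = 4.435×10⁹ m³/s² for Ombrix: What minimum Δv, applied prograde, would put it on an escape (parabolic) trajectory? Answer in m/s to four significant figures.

r = 1830 km = 1.830×10⁶ m.
Circular speed v_c = √(μ/r) = 49.23 m/s.
Escape speed v_esc = √(2μ/r) = √2 × v_c = 69.62 m/s.
Δv = v_esc − v_c = 20.39 m/s.

Δv ≈ 20.39 m/s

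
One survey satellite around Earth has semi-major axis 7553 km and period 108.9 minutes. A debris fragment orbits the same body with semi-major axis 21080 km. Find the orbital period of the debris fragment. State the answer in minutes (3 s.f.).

T₂ ≈ 508 minutes

Kepler's third law: T² ∝ a³, so T₂ = T₁ (a₂/a₁)^(3/2).
a₂/a₁ = 2.791, (a₂/a₁)^(3/2) = 4.663.
T₂ = 108.9 × 4.663 = 507.8 minutes.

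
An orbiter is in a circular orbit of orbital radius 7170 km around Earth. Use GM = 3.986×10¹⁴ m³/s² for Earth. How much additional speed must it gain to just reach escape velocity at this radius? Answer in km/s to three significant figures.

r = 7170 km = 7.170×10⁶ m.
Circular speed v_c = √(μ/r) = 7456 m/s.
Escape speed v_esc = √(2μ/r) = √2 × v_c = 10540 m/s.
Δv = v_esc − v_c = 3088 m/s = 3.088 km/s.

Δv ≈ 3.09 km/s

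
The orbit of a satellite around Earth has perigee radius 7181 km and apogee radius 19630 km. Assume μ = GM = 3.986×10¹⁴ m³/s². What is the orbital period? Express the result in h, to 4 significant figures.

Semi-major axis a = (r_p + r_a)/2 = (7181.0 + 19630)/2 = 13406 km = 1.341×10⁷ m.
By Kepler's third law T = 2π√(a³/μ) = 2π × 2.458×10³ = 1.545×10⁴ s.
= 4.291 h.

T ≈ 4.291 h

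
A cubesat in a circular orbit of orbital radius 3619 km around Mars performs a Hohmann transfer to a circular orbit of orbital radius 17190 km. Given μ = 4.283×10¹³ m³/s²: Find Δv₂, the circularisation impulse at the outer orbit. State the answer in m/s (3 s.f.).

r₁ = 3619 km = 3.619×10⁶ m.
r₂ = 17190 km = 1.719×10⁷ m.
Transfer ellipse a_t = (r₁ + r₂)/2 = 1.040×10⁷ m.
At r₁: circular v_c1 = √(μ/r₁) = 3440 m/s; transfer-periapsis v_p = √[μ(2/r₁ − 1/a_t)] = 4422 m/s.
At r₂: circular v_c2 = √(μ/r₂) = 1578 m/s; transfer-apoapsis v_a = √[μ(2/r₂ − 1/a_t)] = 930.9 m/s.
Δv₂ = v_c2 − v_a = 647.5 m/s.

Δv ≈ 648 m/s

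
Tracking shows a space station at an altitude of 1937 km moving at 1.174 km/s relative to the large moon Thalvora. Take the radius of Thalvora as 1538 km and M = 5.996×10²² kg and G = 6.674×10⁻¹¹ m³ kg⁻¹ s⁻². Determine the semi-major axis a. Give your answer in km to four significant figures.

a ≈ 4327 km

μ = GM = 6.674×10⁻¹¹ × 5.996×10²² = 4.002×10¹² m³/s².
r = 1538 + 1937 = 3475.0 km = 3.475×10⁶ m.
Specific orbital energy ε = v²/2 − μ/r = (1174)²/2 − 4.002×10¹²/3.475×10⁶ = -4.624×10⁵ J/kg.
Since ε = −μ/(2a), a = −μ/(2ε) = 4.327×10⁶ m = 4326.8 km.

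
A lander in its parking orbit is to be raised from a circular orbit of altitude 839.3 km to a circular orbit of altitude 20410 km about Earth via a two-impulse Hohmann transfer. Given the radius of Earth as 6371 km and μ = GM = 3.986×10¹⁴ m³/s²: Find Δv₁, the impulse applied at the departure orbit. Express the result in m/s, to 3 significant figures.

r₁ = 6371 + 839.3 = 7210.3 km = 7.2103×10⁶ m.
r₂ = 6371 + 20410 = 26781 km = 2.6781×10⁷ m.
Transfer ellipse a_t = (r₁ + r₂)/2 = 1.700×10⁷ m.
At r₁: circular v_c1 = √(μ/r₁) = 7435 m/s; transfer-perigee v_p = √[μ(2/r₁ − 1/a_t)] = 9333 m/s.
Δv₁ = v_p − v_c1 = 1898 m/s.

Δv ≈ 1900 m/s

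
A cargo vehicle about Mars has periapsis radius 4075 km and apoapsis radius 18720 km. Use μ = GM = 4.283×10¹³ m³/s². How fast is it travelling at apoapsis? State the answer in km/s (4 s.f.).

Semi-major axis a = (r_p + r_a)/2 = 11398 km = 1.140×10⁷ m.
Vis-viva: v² = μ(2/r − 1/a) = 4.283×10¹³ × (1.068×10⁻⁷ − 8.774×10⁻⁸) = 8.180×10⁵ m²/s².
v = 904.4 m/s = 0.9044 km/s.

v ≈ 0.9044 km/s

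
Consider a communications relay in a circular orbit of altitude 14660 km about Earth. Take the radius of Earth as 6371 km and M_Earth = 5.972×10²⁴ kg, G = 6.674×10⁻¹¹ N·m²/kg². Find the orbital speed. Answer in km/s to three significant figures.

v ≈ 4.35 km/s

μ = GM = 6.674×10⁻¹¹ × 5.972×10²⁴ = 3.986×10¹⁴ m³/s².
r = 6371 + 14660 = 21031 km = 2.1031×10⁷ m.
For a circular orbit v = √(μ/r) = √(3.986×10¹⁴ / 2.103×10⁷) = √(1.895×10⁷) = 4353 m/s.
That is 4.353 km/s.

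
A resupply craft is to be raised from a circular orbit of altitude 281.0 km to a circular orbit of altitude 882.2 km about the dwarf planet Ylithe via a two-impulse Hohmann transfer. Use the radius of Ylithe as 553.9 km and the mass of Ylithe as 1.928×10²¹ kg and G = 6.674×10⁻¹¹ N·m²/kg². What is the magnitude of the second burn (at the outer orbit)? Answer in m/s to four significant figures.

μ = GM = 6.674×10⁻¹¹ × 1.928×10²¹ = 1.287×10¹¹ m³/s².
r₁ = 553.9 + 281.0 = 834.90 km = 8.3490×10⁵ m.
r₂ = 553.9 + 882.2 = 1436.1 km = 1.4361×10⁶ m.
Transfer ellipse a_t = (r₁ + r₂)/2 = 1.136×10⁶ m.
At r₁: circular v_c1 = √(μ/r₁) = 392.6 m/s; transfer-periapsis v_p = √[μ(2/r₁ − 1/a_t)] = 441.5 m/s.
At r₂: circular v_c2 = √(μ/r₂) = 299.3 m/s; transfer-apoapsis v_a = √[μ(2/r₂ − 1/a_t)] = 256.7 m/s.
Δv₂ = v_c2 − v_a = 42.66 m/s.

Δv ≈ 42.66 m/s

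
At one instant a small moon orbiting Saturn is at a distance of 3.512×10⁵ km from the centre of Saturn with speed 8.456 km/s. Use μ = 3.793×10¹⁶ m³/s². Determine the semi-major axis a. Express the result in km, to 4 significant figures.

a ≈ 2.625×10⁵ km

r = 3.512×10⁸ m.
Specific orbital energy ε = v²/2 − μ/r = (8456)²/2 − 3.793×10¹⁶/3.512×10⁸ = -7.225×10⁷ J/kg.
Since ε = −μ/(2a), a = −μ/(2ε) = 2.625×10⁸ m = 2.6249×10⁵ km.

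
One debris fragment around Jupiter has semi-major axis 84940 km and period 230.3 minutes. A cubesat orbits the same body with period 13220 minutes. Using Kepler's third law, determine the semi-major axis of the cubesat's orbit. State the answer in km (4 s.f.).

Kepler's third law: a³ ∝ T², so a₂ = a₁ (T₂/T₁)^(2/3).
T₂/T₁ = 57.40, (T₂/T₁)^(2/3) = 14.88.
a₂ = 84940 × 14.88 = 1.264×10⁶ km.

a₂ ≈ 1.264×10⁶ km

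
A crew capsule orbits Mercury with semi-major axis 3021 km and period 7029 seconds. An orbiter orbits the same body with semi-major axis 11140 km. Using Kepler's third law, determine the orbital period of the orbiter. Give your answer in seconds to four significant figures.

Kepler's third law: T² ∝ a³, so T₂ = T₁ (a₂/a₁)^(3/2).
a₂/a₁ = 3.688, (a₂/a₁)^(3/2) = 7.081.
T₂ = 7029 × 7.081 = 49770 seconds.

T₂ ≈ 49770 seconds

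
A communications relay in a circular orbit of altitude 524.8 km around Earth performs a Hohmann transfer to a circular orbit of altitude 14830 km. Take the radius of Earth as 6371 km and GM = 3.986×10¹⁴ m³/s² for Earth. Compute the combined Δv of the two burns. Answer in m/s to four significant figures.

Δv_total ≈ 3035 m/s

r₁ = 6371 + 524.8 = 6895.8 km = 6.8958×10⁶ m.
r₂ = 6371 + 14830 = 21201 km = 2.1201×10⁷ m.
Transfer ellipse a_t = (r₁ + r₂)/2 = 1.405×10⁷ m.
At r₁: circular v_c1 = √(μ/r₁) = 7603 m/s; transfer-perigee v_p = √[μ(2/r₁ − 1/a_t)] = 9340 m/s.
Δv₁ = v_p − v_c1 = 1737 m/s.
At r₂: circular v_c2 = √(μ/r₂) = 4336 m/s; transfer-apogee v_a = √[μ(2/r₂ − 1/a_t)] = 3038 m/s.
Δv₂ = v_c2 − v_a = 1298 m/s.
Total Δv = Δv₁ + Δv₂ = 3035 m/s.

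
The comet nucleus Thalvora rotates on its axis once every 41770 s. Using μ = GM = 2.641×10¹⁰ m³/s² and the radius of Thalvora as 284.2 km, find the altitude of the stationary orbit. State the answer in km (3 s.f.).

h_sync ≈ 769 km

A synchronous orbit has period T, so by Kepler's third law a = (μT²/4π²)^(1/3).
μT²/4π² = 2.641×10¹⁰ × (4.177×10⁴)² / 39.48 = 1.167×10¹⁸ m³.
a = 1.053×10⁶ m = 1052.9 km.
Altitude h = a − R = 1052.9 − 284.2 = 768.68 km.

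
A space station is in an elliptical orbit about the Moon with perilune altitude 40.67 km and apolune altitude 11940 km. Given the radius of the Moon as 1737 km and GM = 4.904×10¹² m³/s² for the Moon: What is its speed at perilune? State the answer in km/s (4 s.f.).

v ≈ 2.210 km/s

r_p = 1737 + 40.67 = 1777.7 km = 1.7777×10⁶ m.
r_a = 1737 + 11940 = 13677 km = 1.3677×10⁷ m.
Semi-major axis a = (r_p + r_a)/2 = 7727.3 km = 7.727×10⁶ m.
Vis-viva: v² = μ(2/r − 1/a) = 4.904×10¹² × (1.125×10⁻⁶ − 1.294×10⁻⁷) = 4.883×10⁶ m²/s².
v = 2210 m/s = 2.210 km/s.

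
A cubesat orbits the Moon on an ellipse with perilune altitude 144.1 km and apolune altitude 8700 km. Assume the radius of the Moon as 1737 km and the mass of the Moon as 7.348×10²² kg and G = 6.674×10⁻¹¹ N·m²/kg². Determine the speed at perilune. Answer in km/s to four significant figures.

μ = GM = 6.674×10⁻¹¹ × 7.348×10²² = 4.904×10¹² m³/s².
r_p = 1737 + 144.1 = 1881.1 km = 1.8811×10⁶ m.
r_a = 1737 + 8700 = 10437 km = 1.0437×10⁷ m.
Semi-major axis a = (r_p + r_a)/2 = 6159.1 km = 6.159×10⁶ m.
Vis-viva: v² = μ(2/r − 1/a) = 4.904×10¹² × (1.063×10⁻⁶ − 1.624×10⁻⁷) = 4.418×10⁶ m²/s².
v = 2102 m/s = 2.102 km/s.

v ≈ 2.102 km/s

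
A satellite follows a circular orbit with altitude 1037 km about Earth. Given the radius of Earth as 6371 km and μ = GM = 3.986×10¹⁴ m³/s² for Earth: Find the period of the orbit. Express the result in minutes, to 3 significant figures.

r = 6371 + 1037 = 7408.0 km = 7.4080×10⁶ m.
Kepler's third law: T = 2π√(r³/μ) = 2π√((7.408×10⁶)³ / 3.986×10¹⁴).
r³/μ = 1.020×10⁶ s², so T = 2π × 1.010×10³ = 6.345×10³ s.
Converting: 6.345×10³ s ÷ 60.00 = 105.8 minutes.

T ≈ 106 minutes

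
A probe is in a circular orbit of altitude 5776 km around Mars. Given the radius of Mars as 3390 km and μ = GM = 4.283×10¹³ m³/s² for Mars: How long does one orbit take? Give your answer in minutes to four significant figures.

T ≈ 444.0 minutes

r = 3390 + 5776 = 9166.0 km = 9.1660×10⁶ m.
Kepler's third law: T = 2π√(r³/μ) = 2π√((9.166×10⁶)³ / 4.283×10¹³).
r³/μ = 1.798×10⁷ s², so T = 2π × 4.240×10³ = 2.664×10⁴ s.
Converting: 2.664×10⁴ s ÷ 60.00 = 444.0 minutes.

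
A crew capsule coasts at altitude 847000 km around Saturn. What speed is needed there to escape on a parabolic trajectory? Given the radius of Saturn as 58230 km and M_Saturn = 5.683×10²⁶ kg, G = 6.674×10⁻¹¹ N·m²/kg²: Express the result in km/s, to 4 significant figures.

μ = GM = 6.674×10⁻¹¹ × 5.683×10²⁶ = 3.793×10¹⁶ m³/s².
r = 58230 + 847000 = 905230 km = 9.0523×10⁸ m.
Escape speed v_esc = √(2μ/r) = √(2 × 3.793×10¹⁶ / 9.052×10⁸) = √(8.380×10⁷) = 9154 m/s.
= 9.154 km/s.

v_esc ≈ 9.154 km/s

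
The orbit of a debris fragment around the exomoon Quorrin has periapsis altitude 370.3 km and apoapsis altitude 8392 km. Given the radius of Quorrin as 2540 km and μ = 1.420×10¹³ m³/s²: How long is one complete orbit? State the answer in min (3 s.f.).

T ≈ 506 min

r_p = 2540 + 370.3 = 2910.3 km = 2.9103×10⁶ m.
r_a = 2540 + 8392 = 10932 km = 1.0932×10⁷ m.
Semi-major axis a = (r_p + r_a)/2 = (2910.3 + 10932)/2 = 6921.1 km = 6.921×10⁶ m.
By Kepler's third law T = 2π√(a³/μ) = 2π × 4.832×10³ = 3.036×10⁴ s.
= 506.0 min.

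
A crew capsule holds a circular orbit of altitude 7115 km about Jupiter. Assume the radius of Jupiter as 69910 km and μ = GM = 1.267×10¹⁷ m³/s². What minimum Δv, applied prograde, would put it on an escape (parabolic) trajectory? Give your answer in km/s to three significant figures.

r = 69910 + 7115 = 77025 km = 7.7025×10⁷ m.
Circular speed v_c = √(μ/r) = 40560 m/s.
Escape speed v_esc = √(2μ/r) = √2 × v_c = 57360 m/s.
Δv = v_esc − v_c = 16800 m/s = 16.80 km/s.

Δv ≈ 16.8 km/s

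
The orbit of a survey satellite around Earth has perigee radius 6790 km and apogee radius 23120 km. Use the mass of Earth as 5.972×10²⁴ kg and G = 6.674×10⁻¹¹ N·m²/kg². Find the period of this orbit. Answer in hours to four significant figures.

μ = GM = 6.674×10⁻¹¹ × 5.972×10²⁴ = 3.986×10¹⁴ m³/s².
Semi-major axis a = (r_p + r_a)/2 = (6790.0 + 23120)/2 = 14955 km = 1.496×10⁷ m.
By Kepler's third law T = 2π√(a³/μ) = 2π × 2.897×10³ = 1.820×10⁴ s.
= 5.056 hours.

T ≈ 5.056 hours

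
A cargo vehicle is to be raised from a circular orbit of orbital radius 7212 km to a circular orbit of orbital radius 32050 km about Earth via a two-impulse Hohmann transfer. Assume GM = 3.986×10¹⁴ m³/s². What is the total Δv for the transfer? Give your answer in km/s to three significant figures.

r₁ = 7212 km = 7.212×10⁶ m.
r₂ = 32050 km = 3.205×10⁷ m.
Transfer ellipse a_t = (r₁ + r₂)/2 = 1.963×10⁷ m.
At r₁: circular v_c1 = √(μ/r₁) = 7434 m/s; transfer-perigee v_p = √[μ(2/r₁ − 1/a_t)] = 9499 m/s.
Δv₁ = v_p − v_c1 = 2065 m/s.
At r₂: circular v_c2 = √(μ/r₂) = 3527 m/s; transfer-apogee v_a = √[μ(2/r₂ − 1/a_t)] = 2138 m/s.
Δv₂ = v_c2 − v_a = 1389 m/s.
Total Δv = Δv₁ + Δv₂ = 3454 m/s = 3.454 km/s.

Δv_total ≈ 3.45 km/s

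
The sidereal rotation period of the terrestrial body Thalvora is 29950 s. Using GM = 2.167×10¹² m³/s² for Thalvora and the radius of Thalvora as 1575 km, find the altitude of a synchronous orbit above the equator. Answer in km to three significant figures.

A synchronous orbit has period T, so by Kepler's third law a = (μT²/4π²)^(1/3).
μT²/4π² = 2.167×10¹² × (2.995×10⁴)² / 39.48 = 4.924×10¹⁹ m³.
a = 3.665×10⁶ m = 3665.2 km.
Altitude h = a − R = 3665.2 − 1575 = 2090.2 km.

h_sync ≈ 2090 km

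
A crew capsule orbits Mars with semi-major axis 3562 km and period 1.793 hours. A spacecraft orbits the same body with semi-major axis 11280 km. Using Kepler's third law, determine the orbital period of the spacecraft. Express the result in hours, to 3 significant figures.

T₂ ≈ 10.1 hours

Kepler's third law: T² ∝ a³, so T₂ = T₁ (a₂/a₁)^(3/2).
a₂/a₁ = 3.167, (a₂/a₁)^(3/2) = 5.635.
T₂ = 1.793 × 5.635 = 10.10 hours.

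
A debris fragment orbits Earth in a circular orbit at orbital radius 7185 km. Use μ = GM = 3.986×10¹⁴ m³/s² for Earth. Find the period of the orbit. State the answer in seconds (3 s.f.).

r = 7185 km = 7.185×10⁶ m.
Kepler's third law: T = 2π√(r³/μ) = 2π√((7.185×10⁶)³ / 3.986×10¹⁴).
r³/μ = 9.306×10⁵ s², so T = 2π × 9.647×10² = 6.061×10³ s.

T ≈ 6060 seconds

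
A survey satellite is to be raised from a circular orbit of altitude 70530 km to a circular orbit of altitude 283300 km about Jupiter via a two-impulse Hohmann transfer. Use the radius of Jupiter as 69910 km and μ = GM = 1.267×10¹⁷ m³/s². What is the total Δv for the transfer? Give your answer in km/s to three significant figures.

r₁ = 69910 + 70530 = 140440 km = 1.4044×10⁸ m.
r₂ = 69910 + 283300 = 353210 km = 3.5321×10⁸ m.
Transfer ellipse a_t = (r₁ + r₂)/2 = 2.468×10⁸ m.
At r₁: circular v_c1 = √(μ/r₁) = 30040 m/s; transfer-perijove v_p = √[μ(2/r₁ − 1/a_t)] = 35930 m/s.
Δv₁ = v_p − v_c1 = 5895 m/s.
At r₂: circular v_c2 = √(μ/r₂) = 18940 m/s; transfer-apojove v_a = √[μ(2/r₂ − 1/a_t)] = 14290 m/s.
Δv₂ = v_c2 − v_a = 4653 m/s.
Total Δv = Δv₁ + Δv₂ = 10550 m/s = 10.55 km/s.

Δv_total ≈ 10.5 km/s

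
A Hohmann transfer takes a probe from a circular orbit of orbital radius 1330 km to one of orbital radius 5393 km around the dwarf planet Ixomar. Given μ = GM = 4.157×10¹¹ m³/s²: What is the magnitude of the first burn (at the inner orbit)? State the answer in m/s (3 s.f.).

r₁ = 1330 km = 1.330×10⁶ m.
r₂ = 5393 km = 5.393×10⁶ m.
Transfer ellipse a_t = (r₁ + r₂)/2 = 3.362×10⁶ m.
At r₁: circular v_c1 = √(μ/r₁) = 559.1 m/s; transfer-periapsis v_p = √[μ(2/r₁ − 1/a_t)] = 708.1 m/s.
Δv₁ = v_p − v_c1 = 149.1 m/s.

Δv ≈ 149 m/s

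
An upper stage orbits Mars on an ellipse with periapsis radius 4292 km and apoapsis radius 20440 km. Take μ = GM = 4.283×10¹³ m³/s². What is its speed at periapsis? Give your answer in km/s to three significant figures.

v ≈ 4.06 km/s

Semi-major axis a = (r_p + r_a)/2 = 12366 km = 1.237×10⁷ m.
Vis-viva: v² = μ(2/r − 1/a) = 4.283×10¹³ × (4.660×10⁻⁷ − 8.087×10⁻⁸) = 1.649×10⁷ m²/s².
v = 4061 m/s = 4.061 km/s.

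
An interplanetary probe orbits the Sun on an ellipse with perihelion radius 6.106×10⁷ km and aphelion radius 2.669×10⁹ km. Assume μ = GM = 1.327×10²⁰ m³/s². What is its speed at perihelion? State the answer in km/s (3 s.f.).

Semi-major axis a = (r_p + r_a)/2 = 1.3650×10⁹ km = 1.365×10¹² m.
Vis-viva: v² = μ(2/r − 1/a) = 1.327×10²⁰ × (3.275×10⁻¹¹ − 7.326×10⁻¹³) = 4.249×10⁹ m²/s².
v = 65190 m/s = 65.19 km/s.

v ≈ 65.2 km/s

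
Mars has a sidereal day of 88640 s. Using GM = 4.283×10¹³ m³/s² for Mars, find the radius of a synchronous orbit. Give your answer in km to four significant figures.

r_sync ≈ 20430 km

A synchronous orbit has period T, so by Kepler's third law a = (μT²/4π²)^(1/3).
μT²/4π² = 4.283×10¹³ × (8.864×10⁴)² / 39.48 = 8.524×10²¹ m³.
a = 2.043×10⁷ m = 20428 km.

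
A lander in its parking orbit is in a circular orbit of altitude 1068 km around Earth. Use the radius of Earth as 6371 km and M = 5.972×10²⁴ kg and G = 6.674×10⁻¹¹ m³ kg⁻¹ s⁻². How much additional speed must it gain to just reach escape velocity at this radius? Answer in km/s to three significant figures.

μ = GM = 6.674×10⁻¹¹ × 5.972×10²⁴ = 3.986×10¹⁴ m³/s².
r = 6371 + 1068 = 7439.0 km = 7.4390×10⁶ m.
Circular speed v_c = √(μ/r) = 7320 m/s.
Escape speed v_esc = √(2μ/r) = √2 × v_c = 10350 m/s.
Δv = v_esc − v_c = 3032 m/s = 3.032 km/s.

Δv ≈ 3.03 km/s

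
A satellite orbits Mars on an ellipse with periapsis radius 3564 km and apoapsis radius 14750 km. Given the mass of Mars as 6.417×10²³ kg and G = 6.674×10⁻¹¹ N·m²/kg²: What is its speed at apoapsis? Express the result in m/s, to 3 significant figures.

v ≈ 1060 m/s

μ = GM = 6.674×10⁻¹¹ × 6.417×10²³ = 4.283×10¹³ m³/s².
Semi-major axis a = (r_p + r_a)/2 = 9157.0 km = 9.157×10⁶ m.
Vis-viva: v² = μ(2/r − 1/a) = 4.283×10¹³ × (1.356×10⁻⁷ − 1.092×10⁻⁷) = 1.130×10⁶ m²/s².
v = 1063 m/s.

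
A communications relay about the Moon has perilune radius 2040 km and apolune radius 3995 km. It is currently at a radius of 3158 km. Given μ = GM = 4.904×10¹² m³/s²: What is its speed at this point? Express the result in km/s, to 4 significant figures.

v ≈ 1.217 km/s

Semi-major axis a = (r_p + r_a)/2 = 3017.5 km = 3.018×10⁶ m.
Vis-viva: v² = μ(2/r − 1/a) = 4.904×10¹² × (6.333×10⁻⁷ − 3.314×10⁻⁷) = 1.481×10⁶ m²/s².
v = 1217 m/s = 1.217 km/s.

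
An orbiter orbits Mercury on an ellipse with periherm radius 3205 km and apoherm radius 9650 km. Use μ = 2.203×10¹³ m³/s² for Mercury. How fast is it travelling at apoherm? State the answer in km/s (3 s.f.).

v ≈ 1.07 km/s

Semi-major axis a = (r_p + r_a)/2 = 6427.5 km = 6.428×10⁶ m.
Vis-viva: v² = μ(2/r − 1/a) = 2.203×10¹³ × (2.073×10⁻⁷ − 1.556×10⁻⁷) = 1.138×10⁶ m²/s².
v = 1067 m/s = 1.067 km/s.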